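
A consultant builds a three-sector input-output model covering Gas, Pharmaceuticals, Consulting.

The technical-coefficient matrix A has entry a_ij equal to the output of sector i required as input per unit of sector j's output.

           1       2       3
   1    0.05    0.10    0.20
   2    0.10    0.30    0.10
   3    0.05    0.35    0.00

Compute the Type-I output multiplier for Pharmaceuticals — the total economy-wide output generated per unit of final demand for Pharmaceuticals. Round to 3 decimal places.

I − A =
  [   0.95    -0.10    -0.20]
  [  -0.10     0.70    -0.10]
  [  -0.05    -0.35     1.00]
Cofactors of I−A, C_ij = (−1)^(i+j)·(minor ij) (rows/columns in the sector order above):
  C_11 = (0.70)(1.00) − (-0.10)(-0.35) = 0.6650
  C_12 = −[(-0.10)(1.00) − (-0.10)(-0.05)] = 0.1050
  C_13 = (-0.10)(-0.35) − (0.70)(-0.05) = 0.0700
  C_21 = −[(-0.10)(1.00) − (-0.20)(-0.35)] = 0.1700
  C_22 = (0.95)(1.00) − (-0.20)(-0.05) = 0.9400
  C_23 = −[(0.95)(-0.35) − (-0.10)(-0.05)] = 0.3375
  C_31 = (-0.10)(-0.10) − (-0.20)(0.70) = 0.1500
  C_32 = −[(0.95)(-0.10) − (-0.20)(-0.10)] = 0.1150
  C_33 = (0.95)(0.70) − (-0.10)(-0.10) = 0.6550
det(I−A) = Σ_j (I−A)_1j·C_1j = (0.95)(0.6650) + (-0.10)(0.1050) + (-0.20)(0.0700) = 0.60725
adj(I−A) = Cᵀ =
  [ 0.6650   0.1700   0.1500]
  [ 0.1050   0.9400   0.1150]
  [ 0.0700   0.3375   0.6550]
(I − A)⁻¹ = adj(I−A) / det(I−A) ≈
  [   1.0951     0.2800     0.2470]
  [   0.1729     1.5480     0.1894]
  [   0.1153     0.5558     1.0786]
The output multiplier for sector j is the column-j sum of the Leontief inverse (I − A)⁻¹ = adj(I−A) / det(I−A).
Column 2 of adj(I−A): (0.1700, 0.9400, 0.3375); det(I−A) = 0.60725.
m_2 = (0.1700 + 0.9400 + 0.3375) / 0.60725 = 1.4475 / 0.60725 ≈ 2.384.

m_2 = 2.384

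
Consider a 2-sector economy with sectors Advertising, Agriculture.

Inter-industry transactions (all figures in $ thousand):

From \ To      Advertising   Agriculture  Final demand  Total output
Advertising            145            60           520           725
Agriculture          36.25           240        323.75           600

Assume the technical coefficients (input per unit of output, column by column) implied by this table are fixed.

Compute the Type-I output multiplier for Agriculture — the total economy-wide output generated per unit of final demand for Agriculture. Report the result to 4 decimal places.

Technical coefficients a_ij = z_ij / X_j:
  a_11 = 145/725 = 0.20, a_21 = 36.25/725 = 0.05
  a_12 = 60/600 = 0.10, a_22 = 240/600 = 0.40
I − A =
  [   0.80    -0.10]
  [  -0.05     0.60]
det(I−A) = (0.80)(0.60) − (-0.10)(-0.05) = 0.4750
adj(I−A) = [[0.60, 0.10], [0.05, 0.80]]
(I − A)⁻¹ = adj(I−A) / det(I−A) ≈
  [   1.26316     0.21053]
  [   0.10526     1.68421]
The output multiplier for sector j is the column-j sum of the Leontief inverse (I − A)⁻¹ = adj(I−A) / det(I−A).
Column 2 of adj(I−A): (0.10, 0.80); det(I−A) = 0.4750.
m_2 = (0.10 + 0.80) / 0.4750 = 0.90 / 0.4750 ≈ 1.8947.

m_2 = 1.8947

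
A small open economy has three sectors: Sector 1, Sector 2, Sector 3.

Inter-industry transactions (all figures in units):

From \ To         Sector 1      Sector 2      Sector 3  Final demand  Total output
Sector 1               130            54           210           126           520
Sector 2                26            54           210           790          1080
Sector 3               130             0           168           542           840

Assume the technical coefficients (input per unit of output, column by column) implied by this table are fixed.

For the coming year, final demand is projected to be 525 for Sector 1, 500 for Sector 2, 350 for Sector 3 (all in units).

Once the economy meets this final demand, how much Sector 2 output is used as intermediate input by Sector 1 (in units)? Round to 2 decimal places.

Technical coefficients a_ij = z_ij / X_j:
  a_11 = 130/520 = 0.25, a_21 = 26/520 = 0.05, a_31 = 130/520 = 0.25
  a_12 = 54/1080 = 0.05, a_22 = 54/1080 = 0.05, a_32 = 0/1080 = 0.00
  a_13 = 210/840 = 0.25, a_23 = 210/840 = 0.25, a_33 = 168/840 = 0.20
I − A =
  [   0.75    -0.05    -0.25]
  [  -0.05     0.95    -0.25]
  [  -0.25     0.00     0.80]
Cofactors of I−A, C_ij = (−1)^(i+j)·(minor ij) (rows/columns in the sector order above):
  C_11 = (0.95)(0.80) − (-0.25)(0.00) = 0.7600
  C_12 = −[(-0.05)(0.80) − (-0.25)(-0.25)] = 0.1025
  C_13 = (-0.05)(0.00) − (0.95)(-0.25) = 0.2375
  C_21 = −[(-0.05)(0.80) − (-0.25)(0.00)] = 0.0400
  C_22 = (0.75)(0.80) − (-0.25)(-0.25) = 0.5375
  C_23 = −[(0.75)(0.00) − (-0.05)(-0.25)] = 0.0125
  C_31 = (-0.05)(-0.25) − (-0.25)(0.95) = 0.2500
  C_32 = −[(0.75)(-0.25) − (-0.25)(-0.05)] = 0.2000
  C_33 = (0.75)(0.95) − (-0.05)(-0.05) = 0.7100
det(I−A) = Σ_j (I−A)_1j·C_1j = (0.75)(0.7600) + (-0.05)(0.1025) + (-0.25)(0.2375) = 0.5055
adj(I−A) = Cᵀ =
  [ 0.7600   0.0400   0.2500]
  [ 0.1025   0.5375   0.2000]
  [ 0.2375   0.0125   0.7100]
(I − A)⁻¹ = adj(I−A) / det(I−A) ≈
  [   1.5035     0.0791     0.4946]
  [   0.2028     1.0633     0.3956]
  [   0.4698     0.0247     1.4045]
First solve x = (I − A)⁻¹ d = adj(I−A)·d / det(I−A); in particular x_1 = (0.7600·525 + 0.0400·500 + 0.2500·350) / 0.5055 = 506.50 / 0.5055 ≈ 1001.9782.
Intermediate flow from 2 to 1: z_21 = a_21 · x_1 = 0.05 × 506.50 / 0.5055 = 25.325 / 0.5055 ≈ 50.10.

z_21 = 50.10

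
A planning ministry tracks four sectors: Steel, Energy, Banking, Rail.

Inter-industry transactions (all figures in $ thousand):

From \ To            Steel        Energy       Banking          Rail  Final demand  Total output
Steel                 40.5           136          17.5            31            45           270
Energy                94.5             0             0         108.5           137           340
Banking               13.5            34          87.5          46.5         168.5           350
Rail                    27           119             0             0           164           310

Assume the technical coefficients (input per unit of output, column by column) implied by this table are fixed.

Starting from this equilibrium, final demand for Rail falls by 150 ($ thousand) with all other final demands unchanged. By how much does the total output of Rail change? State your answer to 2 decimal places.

Δx_R = -188.02

Technical coefficients a_ij = z_ij / X_j:
  a_SS = 40.5/270 = 0.15, a_ES = 94.5/270 = 0.35, a_BS = 13.5/270 = 0.05, a_RS = 27/270 = 0.10
  a_SE = 136/340 = 0.40, a_EE = 0/340 = 0.00, a_BE = 34/340 = 0.10, a_RE = 119/340 = 0.35
  a_SB = 17.5/350 = 0.05, a_EB = 0/350 = 0.00, a_BB = 87.5/350 = 0.25, a_RB = 0/350 = 0.00
  a_SR = 31/310 = 0.10, a_ER = 108.5/310 = 0.35, a_BR = 46.5/310 = 0.15, a_RR = 0/310 = 0.00
I − A =
  [   0.85    -0.40    -0.05    -0.10]
  [  -0.35     1.00     0.00    -0.35]
  [  -0.05    -0.10     0.75    -0.15]
  [  -0.10    -0.35     0.00     1.00]
Compute the cofactors C_ij = (−1)^(i+j)·(3×3 minor ij) of I−A; the adjugate is their transpose:
adj(I−A) = Cᵀ =
  [ 0.658125   0.333875   0.043875   0.189250]
  [ 0.288750   0.626750   0.019250   0.251125]
  [ 0.115750   0.156375   0.569625   0.151750]
  [ 0.166875   0.252750   0.011125   0.528250]
det(I−A) = Σ_j (I−A)_1j·C_1j = (0.85)(0.658125) + (-0.40)(0.288750) + (-0.05)(0.115750) + (-0.10)(0.166875) = 0.42143125
(I − A)⁻¹ = adj(I−A) / det(I−A) ≈
  [   1.5616     0.7922     0.1041     0.4491]
  [   0.6852     1.4872     0.0457     0.5959]
  [   0.2747     0.3711     1.3516     0.3601]
  [   0.3960     0.5997     0.0264     1.2535]
Δx = (I − A)⁻¹ Δd with Δd having -150 in the Rail component and 0 elsewhere.
So Δx_R = L_RR · (-150), where L_RR = adj(I−A)_RR / det(I−A) = 0.528250 / 0.42143125.
Δx_R = 0.528250 × (-150) / 0.42143125 = -79.2375 / 0.42143125 ≈ -188.02.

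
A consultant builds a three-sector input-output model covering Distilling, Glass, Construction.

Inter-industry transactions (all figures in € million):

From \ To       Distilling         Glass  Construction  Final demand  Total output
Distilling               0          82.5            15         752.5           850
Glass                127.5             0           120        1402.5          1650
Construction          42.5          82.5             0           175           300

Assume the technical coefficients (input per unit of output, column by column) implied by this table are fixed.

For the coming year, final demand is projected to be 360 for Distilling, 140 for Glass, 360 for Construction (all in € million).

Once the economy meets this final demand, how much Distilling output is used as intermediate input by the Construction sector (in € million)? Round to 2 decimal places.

z_DC = 19.89

Technical coefficients a_ij = z_ij / X_j:
  a_DD = 0/850 = 0.00, a_GD = 127.5/850 = 0.15, a_CD = 42.5/850 = 0.05
  a_DG = 82.5/1650 = 0.05, a_GG = 0/1650 = 0.00, a_CG = 82.5/1650 = 0.05
  a_DC = 15/300 = 0.05, a_GC = 120/300 = 0.40, a_CC = 0/300 = 0.00
I − A =
  [   1.00    -0.05    -0.05]
  [  -0.15     1.00    -0.40]
  [  -0.05    -0.05     1.00]
Cofactors of I−A, C_ij = (−1)^(i+j)·(minor ij) (rows/columns in the sector order above):
  C_11 = (1.00)(1.00) − (-0.40)(-0.05) = 0.9800
  C_12 = −[(-0.15)(1.00) − (-0.40)(-0.05)] = 0.1700
  C_13 = (-0.15)(-0.05) − (1.00)(-0.05) = 0.0575
  C_21 = −[(-0.05)(1.00) − (-0.05)(-0.05)] = 0.0525
  C_22 = (1.00)(1.00) − (-0.05)(-0.05) = 0.9975
  C_23 = −[(1.00)(-0.05) − (-0.05)(-0.05)] = 0.0525
  C_31 = (-0.05)(-0.40) − (-0.05)(1.00) = 0.0700
  C_32 = −[(1.00)(-0.40) − (-0.05)(-0.15)] = 0.4075
  C_33 = (1.00)(1.00) − (-0.05)(-0.15) = 0.9925
det(I−A) = Σ_j (I−A)_1j·C_1j = (1.00)(0.9800) + (-0.05)(0.1700) + (-0.05)(0.0575) = 0.968625
adj(I−A) = Cᵀ =
  [ 0.9800   0.0525   0.0700]
  [ 0.1700   0.9975   0.4075]
  [ 0.0575   0.0525   0.9925]
(I − A)⁻¹ = adj(I−A) / det(I−A) ≈
  [   1.0117     0.0542     0.0723]
  [   0.1755     1.0298     0.4207]
  [   0.0594     0.0542     1.0246]
First solve x = (I − A)⁻¹ d = adj(I−A)·d / det(I−A); in particular x_C = (0.0575·360 + 0.0525·140 + 0.9925·360) / 0.968625 = 385.35 / 0.968625 ≈ 397.8320.
Intermediate flow from D to C: z_DC = a_DC · x_C = 0.05 × 385.35 / 0.968625 = 19.2675 / 0.968625 ≈ 19.89.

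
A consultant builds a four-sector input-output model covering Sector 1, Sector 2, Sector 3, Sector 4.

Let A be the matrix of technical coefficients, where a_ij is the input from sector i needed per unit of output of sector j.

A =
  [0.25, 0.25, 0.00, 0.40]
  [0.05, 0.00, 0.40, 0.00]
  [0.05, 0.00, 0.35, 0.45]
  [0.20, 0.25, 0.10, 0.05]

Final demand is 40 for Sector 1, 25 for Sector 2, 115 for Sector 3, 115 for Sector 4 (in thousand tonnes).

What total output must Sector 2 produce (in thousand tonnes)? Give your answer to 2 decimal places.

I − A =
  [   0.75    -0.25     0.00    -0.40]
  [  -0.05     1.00    -0.40     0.00]
  [  -0.05     0.00     0.65    -0.45]
  [  -0.20    -0.25    -0.10     0.95]
Compute the cofactors C_ij = (−1)^(i+j)·(3×3 minor ij) of I−A; the adjugate is their transpose:
adj(I−A) = Cᵀ =
  [ 0.527500   0.208125   0.175000   0.305000]
  [ 0.083625   0.375375   0.255000   0.156000]
  [ 0.143125   0.123750   0.615625   0.351875]
  [ 0.148125   0.155625   0.168750   0.474375]
det(I−A) = Σ_j (I−A)_1j·C_1j = (0.75)(0.527500) + (-0.25)(0.083625) + (0.00)(0.143125) + (-0.40)(0.148125) = 0.31546875
(I − A)⁻¹ = adj(I−A) / det(I−A) ≈
  [   1.6721     0.6597     0.5547     0.9668]
  [   0.2651     1.1899     0.8083     0.4945]
  [   0.4537     0.3923     1.9515     1.1154]
  [   0.4695     0.4933     0.5349     1.5037]
x = (I − A)⁻¹ d = adj(I−A)·d / det(I−A), with det(I−A) = 0.31546875:
  x_1 = (0.527500·40 + 0.208125·25 + 0.175000·115 + 0.305000·115) / 0.31546875 = 81.503125 / 0.31546875 ≈ 258.36
  x_2 = (0.083625·40 + 0.375375·25 + 0.255000·115 + 0.156000·115) / 0.31546875 = 59.994375 / 0.31546875 ≈ 190.18
  x_3 = (0.143125·40 + 0.123750·25 + 0.615625·115 + 0.351875·115) / 0.31546875 = 120.08125 / 0.31546875 ≈ 380.64
  x_4 = (0.148125·40 + 0.155625·25 + 0.168750·115 + 0.474375·115) / 0.31546875 = 83.775 / 0.31546875 ≈ 265.56

x_2 = 190.18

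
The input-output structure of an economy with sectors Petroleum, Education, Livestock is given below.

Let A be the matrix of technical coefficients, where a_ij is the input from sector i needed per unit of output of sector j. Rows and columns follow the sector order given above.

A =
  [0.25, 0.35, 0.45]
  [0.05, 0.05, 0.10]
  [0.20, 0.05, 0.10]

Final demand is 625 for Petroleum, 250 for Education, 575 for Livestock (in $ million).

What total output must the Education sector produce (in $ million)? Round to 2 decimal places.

I − A =
  [   0.75    -0.35    -0.45]
  [  -0.05     0.95    -0.10]
  [  -0.20    -0.05     0.90]
Cofactors of I−A, C_ij = (−1)^(i+j)·(minor ij) (rows/columns in the sector order above):
  C_11 = (0.95)(0.90) − (-0.10)(-0.05) = 0.8500
  C_12 = −[(-0.05)(0.90) − (-0.10)(-0.20)] = 0.0650
  C_13 = (-0.05)(-0.05) − (0.95)(-0.20) = 0.1925
  C_21 = −[(-0.35)(0.90) − (-0.45)(-0.05)] = 0.3375
  C_22 = (0.75)(0.90) − (-0.45)(-0.20) = 0.5850
  C_23 = −[(0.75)(-0.05) − (-0.35)(-0.20)] = 0.1075
  C_31 = (-0.35)(-0.10) − (-0.45)(0.95) = 0.4625
  C_32 = −[(0.75)(-0.10) − (-0.45)(-0.05)] = 0.0975
  C_33 = (0.75)(0.95) − (-0.35)(-0.05) = 0.6950
det(I−A) = Σ_j (I−A)_1j·C_1j = (0.75)(0.8500) + (-0.35)(0.0650) + (-0.45)(0.1925) = 0.528125
adj(I−A) = Cᵀ =
  [ 0.8500   0.3375   0.4625]
  [ 0.0650   0.5850   0.0975]
  [ 0.1925   0.1075   0.6950]
(I − A)⁻¹ = adj(I−A) / det(I−A) ≈
  [   1.6095     0.6391     0.8757]
  [   0.1231     1.1077     0.1846]
  [   0.3645     0.2036     1.3160]
x = (I − A)⁻¹ d = adj(I−A)·d / det(I−A), with det(I−A) = 0.528125:
  x_1 = (0.8500·625 + 0.3375·250 + 0.4625·575) / 0.528125 = 881.5625 / 0.528125 ≈ 1669.23
  x_2 = (0.0650·625 + 0.5850·250 + 0.0975·575) / 0.528125 = 242.9375 / 0.528125 = 460.00
  x_3 = (0.1925·625 + 0.1075·250 + 0.6950·575) / 0.528125 = 546.8125 / 0.528125 ≈ 1035.38

x_2 = 460.00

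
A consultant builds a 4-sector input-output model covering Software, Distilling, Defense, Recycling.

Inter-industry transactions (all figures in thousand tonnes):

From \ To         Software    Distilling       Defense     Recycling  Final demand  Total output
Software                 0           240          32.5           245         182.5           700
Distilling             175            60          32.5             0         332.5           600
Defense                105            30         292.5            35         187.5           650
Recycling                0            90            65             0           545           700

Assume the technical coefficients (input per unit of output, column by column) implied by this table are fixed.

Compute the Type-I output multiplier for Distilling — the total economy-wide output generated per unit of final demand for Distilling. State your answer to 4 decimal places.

Technical coefficients a_ij = z_ij / X_j:
  a_11 = 0/700 = 0.00, a_21 = 175/700 = 0.25, a_31 = 105/700 = 0.15, a_41 = 0/700 = 0.00
  a_12 = 240/600 = 0.40, a_22 = 60/600 = 0.10, a_32 = 30/600 = 0.05, a_42 = 90/600 = 0.15
  a_13 = 32.5/650 = 0.05, a_23 = 32.5/650 = 0.05, a_33 = 292.5/650 = 0.45, a_43 = 65/650 = 0.10
  a_14 = 245/700 = 0.35, a_24 = 0/700 = 0.00, a_34 = 35/700 = 0.05, a_44 = 0/700 = 0.00
I − A =
  [   1.00    -0.40    -0.05    -0.35]
  [  -0.25     0.90    -0.05     0.00]
  [  -0.15    -0.05     0.55    -0.05]
  [   0.00    -0.15    -0.10     1.00]
Compute the cofactors C_ij = (−1)^(i+j)·(3×3 minor ij) of I−A; the adjugate is their transpose:
adj(I−A) = Cᵀ =
  [ 0.487625   0.251500   0.099125   0.175625]
  [ 0.143750   0.532250   0.071250   0.053875]
  [ 0.149375   0.125375   0.786875   0.091625]
  [ 0.036500   0.092375   0.089375   0.427125]
det(I−A) = Σ_j (I−A)_1j·C_1j = (1.00)(0.487625) + (-0.40)(0.143750) + (-0.05)(0.149375) + (-0.35)(0.036500) = 0.40988125
(I − A)⁻¹ = adj(I−A) / det(I−A) ≈
  [   1.18967     0.61359     0.24184     0.42848]
  [   0.35071     1.29855     0.17383     0.13144]
  [   0.36443     0.30588     1.91976     0.22354]
  [   0.08905     0.22537     0.21805     1.04207]
The output multiplier for sector j is the column-j sum of the Leontief inverse (I − A)⁻¹ = adj(I−A) / det(I−A).
Column 2 of adj(I−A): (0.251500, 0.532250, 0.125375, 0.092375); det(I−A) = 0.40988125.
m_2 = (0.251500 + 0.532250 + 0.125375 + 0.092375) / 0.40988125 = 1.0015 / 0.40988125 ≈ 2.4434.

m_2 = 2.4434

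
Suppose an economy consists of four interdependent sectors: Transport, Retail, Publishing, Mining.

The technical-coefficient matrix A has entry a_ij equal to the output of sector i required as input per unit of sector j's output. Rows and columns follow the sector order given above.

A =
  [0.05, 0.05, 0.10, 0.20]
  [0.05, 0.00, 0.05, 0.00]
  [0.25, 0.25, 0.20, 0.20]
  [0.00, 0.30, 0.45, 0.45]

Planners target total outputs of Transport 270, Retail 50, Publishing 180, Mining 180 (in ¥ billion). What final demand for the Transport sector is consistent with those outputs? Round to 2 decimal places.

d_T = 200.00

I − A =
  [   0.95    -0.05    -0.10    -0.20]
  [  -0.05     1.00    -0.05     0.00]
  [  -0.25    -0.25     0.80    -0.20]
  [   0.00    -0.30    -0.45     0.55]
d = (I − A) x:
  d_T = (+0.95)·270 + (-0.05)·50 + (-0.10)·180 + (-0.20)·180 = 200.00
  d_R = (-0.05)·270 + (+1.00)·50 + (-0.05)·180 + (+0.00)·180 = 27.50
  d_P = (-0.25)·270 + (-0.25)·50 + (+0.80)·180 + (-0.20)·180 = 28.00
  d_M = (+0.00)·270 + (-0.30)·50 + (-0.45)·180 + (+0.55)·180 = 3.00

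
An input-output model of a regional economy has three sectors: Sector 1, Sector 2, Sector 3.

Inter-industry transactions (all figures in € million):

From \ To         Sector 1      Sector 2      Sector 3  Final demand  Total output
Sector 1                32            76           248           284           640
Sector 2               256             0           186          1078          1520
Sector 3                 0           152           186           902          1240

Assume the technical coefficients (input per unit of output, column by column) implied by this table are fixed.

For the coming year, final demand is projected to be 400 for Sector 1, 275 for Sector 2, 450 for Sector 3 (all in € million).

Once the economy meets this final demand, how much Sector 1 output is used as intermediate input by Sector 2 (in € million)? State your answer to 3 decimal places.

Technical coefficients a_ij = z_ij / X_j:
  a_11 = 32/640 = 0.05, a_21 = 256/640 = 0.40, a_31 = 0/640 = 0.00
  a_12 = 76/1520 = 0.05, a_22 = 0/1520 = 0.00, a_32 = 152/1520 = 0.10
  a_13 = 248/1240 = 0.20, a_23 = 186/1240 = 0.15, a_33 = 186/1240 = 0.15
I − A =
  [   0.95    -0.05    -0.20]
  [  -0.40     1.00    -0.15]
  [   0.00    -0.10     0.85]
Cofactors of I−A, C_ij = (−1)^(i+j)·(minor ij) (rows/columns in the sector order above):
  C_11 = (1.00)(0.85) − (-0.15)(-0.10) = 0.8350
  C_12 = −[(-0.40)(0.85) − (-0.15)(0.00)] = 0.3400
  C_13 = (-0.40)(-0.10) − (1.00)(0.00) = 0.0400
  C_21 = −[(-0.05)(0.85) − (-0.20)(-0.10)] = 0.0625
  C_22 = (0.95)(0.85) − (-0.20)(0.00) = 0.8075
  C_23 = −[(0.95)(-0.10) − (-0.05)(0.00)] = 0.0950
  C_31 = (-0.05)(-0.15) − (-0.20)(1.00) = 0.2075
  C_32 = −[(0.95)(-0.15) − (-0.20)(-0.40)] = 0.2225
  C_33 = (0.95)(1.00) − (-0.05)(-0.40) = 0.9300
det(I−A) = Σ_j (I−A)_1j·C_1j = (0.95)(0.8350) + (-0.05)(0.3400) + (-0.20)(0.0400) = 0.76825
adj(I−A) = Cᵀ =
  [ 0.8350   0.0625   0.2075]
  [ 0.3400   0.8075   0.2225]
  [ 0.0400   0.0950   0.9300]
(I − A)⁻¹ = adj(I−A) / det(I−A) ≈
  [   1.0869     0.0814     0.2701]
  [   0.4426     1.0511     0.2896]
  [   0.0521     0.1237     1.2105]
First solve x = (I − A)⁻¹ d = adj(I−A)·d / det(I−A); in particular x_2 = (0.3400·400 + 0.8075·275 + 0.2225·450) / 0.76825 = 458.1875 / 0.76825 ≈ 596.40417.
Intermediate flow from 1 to 2: z_12 = a_12 · x_2 = 0.05 × 458.1875 / 0.76825 = 22.909375 / 0.76825 ≈ 29.820.

z_12 = 29.820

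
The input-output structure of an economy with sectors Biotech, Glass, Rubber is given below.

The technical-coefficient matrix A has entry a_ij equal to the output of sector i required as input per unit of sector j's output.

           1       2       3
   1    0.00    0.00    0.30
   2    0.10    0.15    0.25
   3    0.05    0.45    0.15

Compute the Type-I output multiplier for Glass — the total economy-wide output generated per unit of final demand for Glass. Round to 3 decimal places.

m_2 = 2.433

I − A =
  [   1.00     0.00    -0.30]
  [  -0.10     0.85    -0.25]
  [  -0.05    -0.45     0.85]
Cofactors of I−A, C_ij = (−1)^(i+j)·(minor ij) (rows/columns in the sector order above):
  C_11 = (0.85)(0.85) − (-0.25)(-0.45) = 0.6100
  C_12 = −[(-0.10)(0.85) − (-0.25)(-0.05)] = 0.0975
  C_13 = (-0.10)(-0.45) − (0.85)(-0.05) = 0.0875
  C_21 = −[(0.00)(0.85) − (-0.30)(-0.45)] = 0.1350
  C_22 = (1.00)(0.85) − (-0.30)(-0.05) = 0.8350
  C_23 = −[(1.00)(-0.45) − (0.00)(-0.05)] = 0.4500
  C_31 = (0.00)(-0.25) − (-0.30)(0.85) = 0.2550
  C_32 = −[(1.00)(-0.25) − (-0.30)(-0.10)] = 0.2800
  C_33 = (1.00)(0.85) − (0.00)(-0.10) = 0.8500
det(I−A) = Σ_j (I−A)_1j·C_1j = (1.00)(0.6100) + (0.00)(0.0975) + (-0.30)(0.0875) = 0.58375
adj(I−A) = Cᵀ =
  [ 0.6100   0.1350   0.2550]
  [ 0.0975   0.8350   0.2800]
  [ 0.0875   0.4500   0.8500]
(I − A)⁻¹ = adj(I−A) / det(I−A) ≈
  [   1.0450     0.2313     0.4368]
  [   0.1670     1.4304     0.4797]
  [   0.1499     0.7709     1.4561]
The output multiplier for sector j is the column-j sum of the Leontief inverse (I − A)⁻¹ = adj(I−A) / det(I−A).
Column 2 of adj(I−A): (0.1350, 0.8350, 0.4500); det(I−A) = 0.58375.
m_2 = (0.1350 + 0.8350 + 0.4500) / 0.58375 = 1.42 / 0.58375 ≈ 2.433.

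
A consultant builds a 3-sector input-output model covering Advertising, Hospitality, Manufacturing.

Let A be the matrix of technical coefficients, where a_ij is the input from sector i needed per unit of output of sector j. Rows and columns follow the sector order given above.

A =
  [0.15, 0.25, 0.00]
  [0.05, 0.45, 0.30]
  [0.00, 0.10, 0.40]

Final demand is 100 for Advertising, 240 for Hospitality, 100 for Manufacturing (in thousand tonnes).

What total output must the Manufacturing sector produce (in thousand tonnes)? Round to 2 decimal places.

x_M = 268.28

I − A =
  [   0.85    -0.25     0.00]
  [  -0.05     0.55    -0.30]
  [   0.00    -0.10     0.60]
Cofactors of I−A, C_ij = (−1)^(i+j)·(minor ij) (rows/columns in the sector order above):
  C_11 = (0.55)(0.60) − (-0.30)(-0.10) = 0.3000
  C_12 = −[(-0.05)(0.60) − (-0.30)(0.00)] = 0.0300
  C_13 = (-0.05)(-0.10) − (0.55)(0.00) = 0.0050
  C_21 = −[(-0.25)(0.60) − (0.00)(-0.10)] = 0.1500
  C_22 = (0.85)(0.60) − (0.00)(0.00) = 0.5100
  C_23 = −[(0.85)(-0.10) − (-0.25)(0.00)] = 0.0850
  C_31 = (-0.25)(-0.30) − (0.00)(0.55) = 0.0750
  C_32 = −[(0.85)(-0.30) − (0.00)(-0.05)] = 0.2550
  C_33 = (0.85)(0.55) − (-0.25)(-0.05) = 0.4550
det(I−A) = Σ_j (I−A)_1j·C_1j = (0.85)(0.3000) + (-0.25)(0.0300) + (0.00)(0.0050) = 0.2475
adj(I−A) = Cᵀ =
  [ 0.3000   0.1500   0.0750]
  [ 0.0300   0.5100   0.2550]
  [ 0.0050   0.0850   0.4550]
(I − A)⁻¹ = adj(I−A) / det(I−A) ≈
  [   1.2121     0.6061     0.3030]
  [   0.1212     2.0606     1.0303]
  [   0.0202     0.3434     1.8384]
x = (I − A)⁻¹ d = adj(I−A)·d / det(I−A), with det(I−A) = 0.2475:
  x_A = (0.3000·100 + 0.1500·240 + 0.0750·100) / 0.2475 = 73.50 / 0.2475 ≈ 296.97
  x_H = (0.0300·100 + 0.5100·240 + 0.2550·100) / 0.2475 = 150.90 / 0.2475 ≈ 609.70
  x_M = (0.0050·100 + 0.0850·240 + 0.4550·100) / 0.2475 = 66.40 / 0.2475 ≈ 268.28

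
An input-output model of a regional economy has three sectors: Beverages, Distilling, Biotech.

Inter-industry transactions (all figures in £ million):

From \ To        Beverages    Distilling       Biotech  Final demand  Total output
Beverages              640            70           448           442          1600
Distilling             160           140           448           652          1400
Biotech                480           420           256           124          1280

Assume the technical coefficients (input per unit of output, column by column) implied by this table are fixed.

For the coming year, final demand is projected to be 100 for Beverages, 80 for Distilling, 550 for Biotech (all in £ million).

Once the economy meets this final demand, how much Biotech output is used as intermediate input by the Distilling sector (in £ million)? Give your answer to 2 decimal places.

z_32 = 215.80

Technical coefficients a_ij = z_ij / X_j:
  a_11 = 640/1600 = 0.40, a_21 = 160/1600 = 0.10, a_31 = 480/1600 = 0.30
  a_12 = 70/1400 = 0.05, a_22 = 140/1400 = 0.10, a_32 = 420/1400 = 0.30
  a_13 = 448/1280 = 0.35, a_23 = 448/1280 = 0.35, a_33 = 256/1280 = 0.20
I − A =
  [   0.60    -0.05    -0.35]
  [  -0.10     0.90    -0.35]
  [  -0.30    -0.30     0.80]
Cofactors of I−A, C_ij = (−1)^(i+j)·(minor ij) (rows/columns in the sector order above):
  C_11 = (0.90)(0.80) − (-0.35)(-0.30) = 0.6150
  C_12 = −[(-0.10)(0.80) − (-0.35)(-0.30)] = 0.1850
  C_13 = (-0.10)(-0.30) − (0.90)(-0.30) = 0.3000
  C_21 = −[(-0.05)(0.80) − (-0.35)(-0.30)] = 0.1450
  C_22 = (0.60)(0.80) − (-0.35)(-0.30) = 0.3750
  C_23 = −[(0.60)(-0.30) − (-0.05)(-0.30)] = 0.1950
  C_31 = (-0.05)(-0.35) − (-0.35)(0.90) = 0.3325
  C_32 = −[(0.60)(-0.35) − (-0.35)(-0.10)] = 0.2450
  C_33 = (0.60)(0.90) − (-0.05)(-0.10) = 0.5350
det(I−A) = Σ_j (I−A)_1j·C_1j = (0.60)(0.6150) + (-0.05)(0.1850) + (-0.35)(0.3000) = 0.25475
adj(I−A) = Cᵀ =
  [ 0.6150   0.1450   0.3325]
  [ 0.1850   0.3750   0.2450]
  [ 0.3000   0.1950   0.5350]
(I − A)⁻¹ = adj(I−A) / det(I−A) ≈
  [   2.4141     0.5692     1.3052]
  [   0.7262     1.4720     0.9617]
  [   1.1776     0.7655     2.1001]
First solve x = (I − A)⁻¹ d = adj(I−A)·d / det(I−A); in particular x_2 = (0.1850·100 + 0.3750·80 + 0.2450·550) / 0.25475 = 183.25 / 0.25475 ≈ 719.3327.
Intermediate flow from 3 to 2: z_32 = a_32 · x_2 = 0.30 × 183.25 / 0.25475 = 54.975 / 0.25475 ≈ 215.80.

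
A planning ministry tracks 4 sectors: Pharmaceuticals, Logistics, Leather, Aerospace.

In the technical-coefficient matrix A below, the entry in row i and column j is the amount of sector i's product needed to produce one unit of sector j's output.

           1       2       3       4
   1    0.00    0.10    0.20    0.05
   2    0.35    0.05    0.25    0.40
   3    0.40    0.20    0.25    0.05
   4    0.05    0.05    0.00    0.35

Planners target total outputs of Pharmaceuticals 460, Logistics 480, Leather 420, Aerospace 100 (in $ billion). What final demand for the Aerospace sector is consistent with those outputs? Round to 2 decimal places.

d_4 = 18.00

I − A =
  [   1.00    -0.10    -0.20    -0.05]
  [  -0.35     0.95    -0.25    -0.40]
  [  -0.40    -0.20     0.75    -0.05]
  [  -0.05    -0.05     0.00     0.65]
d = (I − A) x:
  d_1 = (+1.00)·460 + (-0.10)·480 + (-0.20)·420 + (-0.05)·100 = 323.00
  d_2 = (-0.35)·460 + (+0.95)·480 + (-0.25)·420 + (-0.40)·100 = 150.00
  d_3 = (-0.40)·460 + (-0.20)·480 + (+0.75)·420 + (-0.05)·100 = 30.00
  d_4 = (-0.05)·460 + (-0.05)·480 + (+0.00)·420 + (+0.65)·100 = 18.00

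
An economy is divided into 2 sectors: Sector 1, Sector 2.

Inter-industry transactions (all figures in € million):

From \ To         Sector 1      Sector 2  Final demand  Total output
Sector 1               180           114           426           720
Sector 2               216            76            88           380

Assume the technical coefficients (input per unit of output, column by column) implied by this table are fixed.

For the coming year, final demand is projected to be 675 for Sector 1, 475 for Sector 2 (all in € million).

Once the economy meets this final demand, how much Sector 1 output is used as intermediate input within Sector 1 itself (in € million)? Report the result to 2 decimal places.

Technical coefficients a_ij = z_ij / X_j:
  a_11 = 180/720 = 0.25, a_21 = 216/720 = 0.30
  a_12 = 114/380 = 0.30, a_22 = 76/380 = 0.20
I − A =
  [   0.75    -0.30]
  [  -0.30     0.80]
det(I−A) = (0.75)(0.80) − (-0.30)(-0.30) = 0.5100
adj(I−A) = [[0.80, 0.30], [0.30, 0.75]]
(I − A)⁻¹ = adj(I−A) / det(I−A) ≈
  [   1.5686     0.5882]
  [   0.5882     1.4706]
First solve x = (I − A)⁻¹ d = adj(I−A)·d / det(I−A); in particular x_1 = (0.80·675 + 0.30·475) / 0.5100 = 682.50 / 0.5100 ≈ 1338.2353.
Intermediate flow from 1 to 1: z_11 = a_11 · x_1 = 0.25 × 682.50 / 0.5100 = 170.625 / 0.5100 ≈ 334.56.

z_11 = 334.56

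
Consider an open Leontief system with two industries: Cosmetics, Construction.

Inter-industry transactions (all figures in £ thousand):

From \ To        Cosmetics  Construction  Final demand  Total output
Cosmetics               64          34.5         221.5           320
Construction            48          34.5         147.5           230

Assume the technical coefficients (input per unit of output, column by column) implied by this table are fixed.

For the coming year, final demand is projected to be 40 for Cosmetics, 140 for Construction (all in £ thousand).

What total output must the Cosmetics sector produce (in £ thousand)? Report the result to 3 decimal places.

Technical coefficients a_ij = z_ij / X_j:
  a_11 = 64/320 = 0.20, a_21 = 48/320 = 0.15
  a_12 = 34.5/230 = 0.15, a_22 = 34.5/230 = 0.15
I − A =
  [   0.80    -0.15]
  [  -0.15     0.85]
det(I−A) = (0.80)(0.85) − (-0.15)(-0.15) = 0.6575
adj(I−A) = [[0.85, 0.15], [0.15, 0.80]]
(I − A)⁻¹ = adj(I−A) / det(I−A) ≈
  [   1.2928     0.2281]
  [   0.2281     1.2167]
x = (I − A)⁻¹ d = adj(I−A)·d / det(I−A), with det(I−A) = 0.6575:
  x_1 = (0.85·40 + 0.15·140) / 0.6575 = 55.00 / 0.6575 ≈ 83.650
  x_2 = (0.15·40 + 0.80·140) / 0.6575 = 118.00 / 0.6575 ≈ 179.468

x_1 = 83.650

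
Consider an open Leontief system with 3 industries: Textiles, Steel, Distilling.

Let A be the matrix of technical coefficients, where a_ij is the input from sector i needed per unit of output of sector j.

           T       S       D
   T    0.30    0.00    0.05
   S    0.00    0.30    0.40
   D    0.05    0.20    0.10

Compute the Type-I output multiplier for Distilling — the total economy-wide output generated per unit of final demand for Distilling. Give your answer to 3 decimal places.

m_D = 2.100

I − A =
  [   0.70     0.00    -0.05]
  [   0.00     0.70    -0.40]
  [  -0.05    -0.20     0.90]
Cofactors of I−A, C_ij = (−1)^(i+j)·(minor ij) (rows/columns in the sector order above):
  C_11 = (0.70)(0.90) − (-0.40)(-0.20) = 0.5500
  C_12 = −[(0.00)(0.90) − (-0.40)(-0.05)] = 0.0200
  C_13 = (0.00)(-0.20) − (0.70)(-0.05) = 0.0350
  C_21 = −[(0.00)(0.90) − (-0.05)(-0.20)] = 0.0100
  C_22 = (0.70)(0.90) − (-0.05)(-0.05) = 0.6275
  C_23 = −[(0.70)(-0.20) − (0.00)(-0.05)] = 0.1400
  C_31 = (0.00)(-0.40) − (-0.05)(0.70) = 0.0350
  C_32 = −[(0.70)(-0.40) − (-0.05)(0.00)] = 0.2800
  C_33 = (0.70)(0.70) − (0.00)(0.00) = 0.4900
det(I−A) = Σ_j (I−A)_1j·C_1j = (0.70)(0.5500) + (0.00)(0.0200) + (-0.05)(0.0350) = 0.38325
adj(I−A) = Cᵀ =
  [ 0.5500   0.0100   0.0350]
  [ 0.0200   0.6275   0.2800]
  [ 0.0350   0.1400   0.4900]
(I − A)⁻¹ = adj(I−A) / det(I−A) ≈
  [   1.4351     0.0261     0.0913]
  [   0.0522     1.6373     0.7306]
  [   0.0913     0.3653     1.2785]
The output multiplier for sector j is the column-j sum of the Leontief inverse (I − A)⁻¹ = adj(I−A) / det(I−A).
Column D of adj(I−A): (0.0350, 0.2800, 0.4900); det(I−A) = 0.38325.
m_D = (0.0350 + 0.2800 + 0.4900) / 0.38325 = 0.805 / 0.38325 ≈ 2.100.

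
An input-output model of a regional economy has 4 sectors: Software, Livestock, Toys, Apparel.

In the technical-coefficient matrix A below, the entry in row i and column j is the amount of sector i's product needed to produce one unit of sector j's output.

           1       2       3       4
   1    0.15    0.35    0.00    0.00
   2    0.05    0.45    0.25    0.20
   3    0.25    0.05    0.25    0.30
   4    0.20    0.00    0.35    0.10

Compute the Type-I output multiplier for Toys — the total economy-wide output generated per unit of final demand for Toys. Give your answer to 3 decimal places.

I − A =
  [   0.85    -0.35     0.00     0.00]
  [  -0.05     0.55    -0.25    -0.20]
  [  -0.25    -0.05     0.75    -0.30]
  [  -0.20     0.00    -0.35     0.90]
Compute the cofactors C_ij = (−1)^(i+j)·(3×3 minor ij) of I−A; the adjugate is their transpose:
adj(I−A) = Cᵀ =
  [ 0.29875   0.19950   0.10325   0.07875]
  [ 0.14725   0.48450   0.25075   0.19125]
  [ 0.16100   0.13800   0.39100   0.16100]
  [ 0.12900   0.09800   0.17500   0.30500]
det(I−A) = Σ_j (I−A)_1j·C_1j = (0.85)(0.29875) + (-0.35)(0.14725) + (0.00)(0.16100) + (0.00)(0.12900) = 0.2024
(I − A)⁻¹ = adj(I−A) / det(I−A) ≈
  [   1.4760     0.9857     0.5101     0.3891]
  [   0.7275     2.3938     1.2389     0.9449]
  [   0.7955     0.6818     1.9318     0.7955]
  [   0.6374     0.4842     0.8646     1.5069]
The output multiplier for sector j is the column-j sum of the Leontief inverse (I − A)⁻¹ = adj(I−A) / det(I−A).
Column 3 of adj(I−A): (0.10325, 0.25075, 0.39100, 0.17500); det(I−A) = 0.2024.
m_3 = (0.10325 + 0.25075 + 0.39100 + 0.17500) / 0.2024 = 0.92 / 0.2024 ≈ 4.545.

m_3 = 4.545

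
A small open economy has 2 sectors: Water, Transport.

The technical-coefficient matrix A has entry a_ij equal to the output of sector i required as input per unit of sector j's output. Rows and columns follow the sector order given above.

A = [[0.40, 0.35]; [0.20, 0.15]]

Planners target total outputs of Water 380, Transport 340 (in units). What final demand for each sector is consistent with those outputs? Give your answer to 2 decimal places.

I − A =
  [   0.60    -0.35]
  [  -0.20     0.85]
d = (I − A) x:
  d_W = (+0.60)·380 + (-0.35)·340 = 109.00
  d_T = (-0.20)·380 + (+0.85)·340 = 213.00

d_W = 109.00, d_T = 213.00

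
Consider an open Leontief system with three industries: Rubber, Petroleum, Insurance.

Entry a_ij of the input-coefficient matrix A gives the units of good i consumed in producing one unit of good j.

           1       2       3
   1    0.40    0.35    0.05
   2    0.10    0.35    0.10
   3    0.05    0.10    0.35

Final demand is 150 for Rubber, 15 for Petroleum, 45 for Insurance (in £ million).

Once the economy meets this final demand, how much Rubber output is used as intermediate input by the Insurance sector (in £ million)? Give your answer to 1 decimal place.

z_13 = 5.3

I − A =
  [   0.60    -0.35    -0.05]
  [  -0.10     0.65    -0.10]
  [  -0.05    -0.10     0.65]
Cofactors of I−A, C_ij = (−1)^(i+j)·(minor ij) (rows/columns in the sector order above):
  C_11 = (0.65)(0.65) − (-0.10)(-0.10) = 0.4125
  C_12 = −[(-0.10)(0.65) − (-0.10)(-0.05)] = 0.0700
  C_13 = (-0.10)(-0.10) − (0.65)(-0.05) = 0.0425
  C_21 = −[(-0.35)(0.65) − (-0.05)(-0.10)] = 0.2325
  C_22 = (0.60)(0.65) − (-0.05)(-0.05) = 0.3875
  C_23 = −[(0.60)(-0.10) − (-0.35)(-0.05)] = 0.0775
  C_31 = (-0.35)(-0.10) − (-0.05)(0.65) = 0.0675
  C_32 = −[(0.60)(-0.10) − (-0.05)(-0.10)] = 0.0650
  C_33 = (0.60)(0.65) − (-0.35)(-0.10) = 0.3550
det(I−A) = Σ_j (I−A)_1j·C_1j = (0.60)(0.4125) + (-0.35)(0.0700) + (-0.05)(0.0425) = 0.220875
adj(I−A) = Cᵀ =
  [ 0.4125   0.2325   0.0675]
  [ 0.0700   0.3875   0.0650]
  [ 0.0425   0.0775   0.3550]
(I − A)⁻¹ = adj(I−A) / det(I−A) ≈
  [   1.8676     1.0526     0.3056]
  [   0.3169     1.7544     0.2943]
  [   0.1924     0.3509     1.6072]
First solve x = (I − A)⁻¹ d = adj(I−A)·d / det(I−A); in particular x_3 = (0.0425·150 + 0.0775·15 + 0.3550·45) / 0.220875 = 23.5125 / 0.220875 ≈ 106.452.
Intermediate flow from 1 to 3: z_13 = a_13 · x_3 = 0.05 × 23.5125 / 0.220875 = 1.175625 / 0.220875 ≈ 5.3.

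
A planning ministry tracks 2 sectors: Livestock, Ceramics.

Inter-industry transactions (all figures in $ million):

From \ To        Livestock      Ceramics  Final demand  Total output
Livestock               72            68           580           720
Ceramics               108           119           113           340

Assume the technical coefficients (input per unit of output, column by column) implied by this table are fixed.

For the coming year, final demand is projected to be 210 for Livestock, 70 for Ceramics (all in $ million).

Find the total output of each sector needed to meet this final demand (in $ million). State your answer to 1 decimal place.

Technical coefficients a_ij = z_ij / X_j:
  a_LL = 72/720 = 0.10, a_CL = 108/720 = 0.15
  a_LC = 68/340 = 0.20, a_CC = 119/340 = 0.35
I − A =
  [   0.90    -0.20]
  [  -0.15     0.65]
det(I−A) = (0.90)(0.65) − (-0.20)(-0.15) = 0.5550
adj(I−A) = [[0.65, 0.20], [0.15, 0.90]]
(I − A)⁻¹ = adj(I−A) / det(I−A) ≈
  [   1.1712     0.3604]
  [   0.2703     1.6216]
x = (I − A)⁻¹ d = adj(I−A)·d / det(I−A), with det(I−A) = 0.5550:
  x_L = (0.65·210 + 0.20·70) / 0.5550 = 150.50 / 0.5550 ≈ 271.2
  x_C = (0.15·210 + 0.90·70) / 0.5550 = 94.50 / 0.5550 ≈ 170.3

x_L = 271.2, x_C = 170.3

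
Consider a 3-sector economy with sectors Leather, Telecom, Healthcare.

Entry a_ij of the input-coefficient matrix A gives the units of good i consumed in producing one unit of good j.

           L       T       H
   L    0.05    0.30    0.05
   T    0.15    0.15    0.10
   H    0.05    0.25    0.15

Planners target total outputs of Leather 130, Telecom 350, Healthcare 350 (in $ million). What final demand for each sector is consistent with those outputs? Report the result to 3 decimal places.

d_L = 1.000, d_T = 243.000, d_H = 203.500

I − A =
  [   0.95    -0.30    -0.05]
  [  -0.15     0.85    -0.10]
  [  -0.05    -0.25     0.85]
d = (I − A) x:
  d_L = (+0.95)·130 + (-0.30)·350 + (-0.05)·350 = 1.000
  d_T = (-0.15)·130 + (+0.85)·350 + (-0.10)·350 = 243.000
  d_H = (-0.05)·130 + (-0.25)·350 + (+0.85)·350 = 203.500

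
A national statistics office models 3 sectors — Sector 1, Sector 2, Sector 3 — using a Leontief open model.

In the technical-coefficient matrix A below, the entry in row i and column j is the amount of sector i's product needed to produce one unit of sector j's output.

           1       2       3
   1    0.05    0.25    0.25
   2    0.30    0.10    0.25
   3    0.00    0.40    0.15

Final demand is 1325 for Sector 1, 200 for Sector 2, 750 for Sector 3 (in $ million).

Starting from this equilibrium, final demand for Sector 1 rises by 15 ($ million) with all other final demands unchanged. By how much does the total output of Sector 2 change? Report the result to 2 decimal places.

Δx_2 = 7.11

I − A =
  [   0.95    -0.25    -0.25]
  [  -0.30     0.90    -0.25]
  [   0.00    -0.40     0.85]
Cofactors of I−A, C_ij = (−1)^(i+j)·(minor ij) (rows/columns in the sector order above):
  C_11 = (0.90)(0.85) − (-0.25)(-0.40) = 0.6650
  C_12 = −[(-0.30)(0.85) − (-0.25)(0.00)] = 0.2550
  C_13 = (-0.30)(-0.40) − (0.90)(0.00) = 0.1200
  C_21 = −[(-0.25)(0.85) − (-0.25)(-0.40)] = 0.3125
  C_22 = (0.95)(0.85) − (-0.25)(0.00) = 0.8075
  C_23 = −[(0.95)(-0.40) − (-0.25)(0.00)] = 0.3800
  C_31 = (-0.25)(-0.25) − (-0.25)(0.90) = 0.2875
  C_32 = −[(0.95)(-0.25) − (-0.25)(-0.30)] = 0.3125
  C_33 = (0.95)(0.90) − (-0.25)(-0.30) = 0.7800
det(I−A) = Σ_j (I−A)_1j·C_1j = (0.95)(0.6650) + (-0.25)(0.2550) + (-0.25)(0.1200) = 0.5380
adj(I−A) = Cᵀ =
  [ 0.6650   0.3125   0.2875]
  [ 0.2550   0.8075   0.3125]
  [ 0.1200   0.3800   0.7800]
(I − A)⁻¹ = adj(I−A) / det(I−A) ≈
  [   1.2361     0.5809     0.5344]
  [   0.4740     1.5009     0.5809]
  [   0.2230     0.7063     1.4498]
Δx = (I − A)⁻¹ Δd with Δd having +15 in the Sector 1 component and 0 elsewhere.
So Δx_2 = L_21 · (+15), where L_21 = adj(I−A)_21 / det(I−A) = 0.2550 / 0.5380.
Δx_2 = 0.2550 × (+15) / 0.5380 = 3.825 / 0.5380 ≈ 7.11.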